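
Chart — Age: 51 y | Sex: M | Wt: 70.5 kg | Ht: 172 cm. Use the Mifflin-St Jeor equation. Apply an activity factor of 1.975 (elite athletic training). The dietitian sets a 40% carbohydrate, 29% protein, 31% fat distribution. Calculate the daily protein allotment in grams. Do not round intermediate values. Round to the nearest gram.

219 g/day

Mifflin-St Jeor (male): BMR = 10(70.5) + 6.25(172) − 5(51) + 5 = 705 + 1075 − 255 + 5 = 1530 kcal/day.
TEE = 1530 × 1.975 = 3021.75 kcal/day.
Protein energy = 29% × 3021.75 = 876.3075 kcal.
Protein = 876.3075 ÷ 4 kcal/g = 219.0769 g.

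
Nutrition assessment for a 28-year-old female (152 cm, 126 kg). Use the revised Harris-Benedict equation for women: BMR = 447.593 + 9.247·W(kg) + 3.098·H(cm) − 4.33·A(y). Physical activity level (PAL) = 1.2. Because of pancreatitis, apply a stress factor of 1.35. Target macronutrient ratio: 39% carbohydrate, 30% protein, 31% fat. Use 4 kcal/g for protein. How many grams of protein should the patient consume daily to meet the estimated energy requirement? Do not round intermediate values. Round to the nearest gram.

238 g/day

Harris-Benedict: BMR = 447.593 + 9.247(126) + 3.098(152) − 4.33(28) = 1962.371 kcal/day.
TEE = 1962.371 × 1.2 = 2354.8452 kcal/day.
With stress factor 1.35: 2354.8452 × 1.35 = 3179.041 kcal/day.
Protein energy = 30% × 3179.041 = 953.7123 kcal.
Protein = 953.7123 ÷ 4 kcal/g = 238.4281 g.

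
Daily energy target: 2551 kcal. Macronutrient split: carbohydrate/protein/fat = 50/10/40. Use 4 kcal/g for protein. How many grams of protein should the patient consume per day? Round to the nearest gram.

64 g/day

Protein energy = 10% × 2551 = 255.1 kcal.
At 4 kcal/g: 255.1 ÷ 4 = 63.775 g.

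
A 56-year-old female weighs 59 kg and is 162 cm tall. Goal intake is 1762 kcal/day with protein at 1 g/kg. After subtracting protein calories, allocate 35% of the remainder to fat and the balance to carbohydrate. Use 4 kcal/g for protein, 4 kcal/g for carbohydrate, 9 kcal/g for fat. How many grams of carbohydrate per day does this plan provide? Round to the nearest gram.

248 g/day

Protein = 1 × 59 = 59 g → 59 × 4 = 236 kcal.
Non-protein calories = 1762 − 236 = 1526 kcal.
Fat: 35% × 1526 = 534.1 kcal; carbohydrate: 991.9 kcal.
Carbohydrate: 991.9 kcal ÷ 4 kcal/g = 247.975 g.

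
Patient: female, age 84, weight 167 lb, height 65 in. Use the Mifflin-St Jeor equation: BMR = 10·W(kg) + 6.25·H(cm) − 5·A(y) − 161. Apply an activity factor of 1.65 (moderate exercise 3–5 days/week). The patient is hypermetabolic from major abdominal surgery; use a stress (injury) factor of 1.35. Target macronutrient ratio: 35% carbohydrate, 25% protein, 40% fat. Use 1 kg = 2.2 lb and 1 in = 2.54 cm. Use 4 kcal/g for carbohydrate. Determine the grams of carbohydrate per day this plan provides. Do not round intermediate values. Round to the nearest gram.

Convert to metric: weight = 167 ÷ 2.2 = 75.9091 kg; height = 65 × 2.54 = 165.1 cm.
Mifflin-St Jeor (female): BMR = 10(75.9091) + 6.25(165.1) − 5(84) − 161 = 759.0909 + 1031.875 − 420 − 161 = 1209.9659 kcal/day.
TEE = 1209.9659 × 1.65 = 1996.4438 kcal/day.
With stress factor 1.35: 1996.4438 × 1.35 = 2695.1991 kcal/day.
Carbohydrate energy = 35% × 2695.1991 = 943.3197 kcal.
Carbohydrate = 943.3197 ÷ 4 kcal/g = 235.8299 g.

236 g/day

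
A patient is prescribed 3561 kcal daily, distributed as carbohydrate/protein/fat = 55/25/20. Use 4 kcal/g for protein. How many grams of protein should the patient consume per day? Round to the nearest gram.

Protein energy = 25% × 3561 = 890.25 kcal.
At 4 kcal/g: 890.25 ÷ 4 = 222.5625 g.

223 g/day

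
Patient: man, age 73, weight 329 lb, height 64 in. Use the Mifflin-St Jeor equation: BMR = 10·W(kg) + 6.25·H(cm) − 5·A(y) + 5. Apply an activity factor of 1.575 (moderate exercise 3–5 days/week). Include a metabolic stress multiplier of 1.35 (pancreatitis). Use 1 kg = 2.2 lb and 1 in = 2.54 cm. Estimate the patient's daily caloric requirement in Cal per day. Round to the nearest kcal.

4575 Cal per day

Convert to metric: weight = 329 ÷ 2.2 = 149.5455 kg; height = 64 × 2.54 = 162.56 cm.
Mifflin-St Jeor (male): BMR = 10(149.5455) + 6.25(162.56) − 5(73) + 5 = 1495.4545 + 1016 − 365 + 5 = 2151.4545 kcal/day.
TEE = BMR × activity factor = 2151.4545 × 1.575 = 3388.5409 kcal/day.
Apply stress factor: 3388.5409 × 1.35 = 4574.5302 kcal/day.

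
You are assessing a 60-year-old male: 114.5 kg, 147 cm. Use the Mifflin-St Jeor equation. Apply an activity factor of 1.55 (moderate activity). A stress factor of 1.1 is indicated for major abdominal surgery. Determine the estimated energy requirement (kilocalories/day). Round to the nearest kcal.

Mifflin-St Jeor (male): BMR = 10(114.5) + 6.25(147) − 5(60) + 5 = 1145 + 918.75 − 300 + 5 = 1768.75 kcal/day.
TEE = BMR × activity factor = 1768.75 × 1.55 = 2741.5625 kcal/day.
Apply stress factor: 2741.5625 × 1.1 = 3015.7188 kcal/day.

3016 kilocalories/day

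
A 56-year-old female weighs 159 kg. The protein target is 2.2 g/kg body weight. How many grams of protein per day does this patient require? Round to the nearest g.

350 g/day

Protein = 2.2 g/kg × 159 kg = 349.8 g/day.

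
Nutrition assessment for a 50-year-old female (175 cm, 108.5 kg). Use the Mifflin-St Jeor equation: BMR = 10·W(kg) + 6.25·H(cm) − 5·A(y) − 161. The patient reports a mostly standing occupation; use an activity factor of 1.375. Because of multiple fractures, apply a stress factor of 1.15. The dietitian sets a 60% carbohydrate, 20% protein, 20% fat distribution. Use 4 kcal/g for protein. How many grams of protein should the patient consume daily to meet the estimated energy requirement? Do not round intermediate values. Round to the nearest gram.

Mifflin-St Jeor (female): BMR = 10(108.5) + 6.25(175) − 5(50) − 161 = 1085 + 1093.75 − 250 − 161 = 1767.75 kcal/day.
TEE = 1767.75 × 1.375 = 2430.6563 kcal/day.
With stress factor 1.15: 2430.6563 × 1.15 = 2795.2547 kcal/day.
Protein energy = 20% × 2795.2547 = 559.0509 kcal.
Protein = 559.0509 ÷ 4 kcal/g = 139.7627 g.

140 g/day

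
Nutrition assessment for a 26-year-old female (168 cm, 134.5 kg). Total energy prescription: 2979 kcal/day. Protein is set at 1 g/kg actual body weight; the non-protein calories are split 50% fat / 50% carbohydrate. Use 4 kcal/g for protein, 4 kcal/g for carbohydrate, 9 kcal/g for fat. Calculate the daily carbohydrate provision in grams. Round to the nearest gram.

305 g/day

Protein = 1 × 134.5 = 134.5 g → 134.5 × 4 = 538 kcal.
Non-protein calories = 2979 − 538 = 2441 kcal.
Fat: 50% × 2441 = 1220.5 kcal; carbohydrate: 1220.5 kcal.
Carbohydrate: 1220.5 kcal ÷ 4 kcal/g = 305.125 g.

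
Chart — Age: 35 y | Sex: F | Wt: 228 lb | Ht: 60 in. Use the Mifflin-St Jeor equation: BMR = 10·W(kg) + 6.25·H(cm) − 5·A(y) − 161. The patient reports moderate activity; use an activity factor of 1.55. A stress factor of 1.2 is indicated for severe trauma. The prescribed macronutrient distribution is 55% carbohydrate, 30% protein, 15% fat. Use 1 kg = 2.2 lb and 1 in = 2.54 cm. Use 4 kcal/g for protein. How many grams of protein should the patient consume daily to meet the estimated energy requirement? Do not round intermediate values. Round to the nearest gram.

231 g/day

Convert to metric: weight = 228 ÷ 2.2 = 103.6364 kg; height = 60 × 2.54 = 152.4 cm.
Mifflin-St Jeor (female): BMR = 10(103.6364) + 6.25(152.4) − 5(35) − 161 = 1036.3636 + 952.5 − 175 − 161 = 1652.8636 kcal/day.
TEE = 1652.8636 × 1.55 = 2561.9386 kcal/day.
With stress factor 1.2: 2561.9386 × 1.2 = 3074.3264 kcal/day.
Protein energy = 30% × 3074.3264 = 922.2979 kcal.
Protein = 922.2979 ÷ 4 kcal/g = 230.5745 g.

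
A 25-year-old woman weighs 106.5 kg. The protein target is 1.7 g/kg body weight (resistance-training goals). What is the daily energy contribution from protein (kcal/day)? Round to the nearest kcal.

Protein = 1.7 g/kg × 106.5 kg = 181.05 g/day.
Protein energy = 181.05 g × 4 kcal/g = 724.2 kcal/day.

724 kcal/day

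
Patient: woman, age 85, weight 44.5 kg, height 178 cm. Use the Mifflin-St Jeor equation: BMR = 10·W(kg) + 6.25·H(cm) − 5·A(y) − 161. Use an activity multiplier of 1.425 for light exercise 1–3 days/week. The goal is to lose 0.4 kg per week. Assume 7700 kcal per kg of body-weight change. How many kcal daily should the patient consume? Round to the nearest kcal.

Mifflin-St Jeor (female): BMR = 10(44.5) + 6.25(178) − 5(85) − 161 = 445 + 1112.5 − 425 − 161 = 971.5 kcal/day.
TEE = 971.5 × 1.425 = 1384.3875 kcal/day.
Required daily deficit = 0.4 × 7700 ÷ 7 = 440 kcal/day.
Target intake = 1384.3875 − 440 = 944.3875 kcal/day.

944 kcal daily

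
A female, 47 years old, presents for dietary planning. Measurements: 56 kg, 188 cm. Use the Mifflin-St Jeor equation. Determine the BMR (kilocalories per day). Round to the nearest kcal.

1339 kilocalories per day

Mifflin-St Jeor (female): BMR = 10(56) + 6.25(188) − 5(47) − 161 = 560 + 1175 − 235 − 161 = 1339 kcal/day.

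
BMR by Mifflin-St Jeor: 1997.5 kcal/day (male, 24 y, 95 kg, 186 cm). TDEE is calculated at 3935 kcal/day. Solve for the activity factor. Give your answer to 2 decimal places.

1.97

Activity factor = TEE ÷ BMR = 3935 ÷ 1997.5 = 1.97.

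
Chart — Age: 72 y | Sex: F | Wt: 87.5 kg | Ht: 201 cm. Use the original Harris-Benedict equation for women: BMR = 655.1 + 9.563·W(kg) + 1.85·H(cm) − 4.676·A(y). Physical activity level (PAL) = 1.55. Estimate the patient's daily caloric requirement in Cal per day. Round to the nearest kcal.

Harris-Benedict: BMR = 655.1 + 9.563(87.5) + 1.85(201) − 4.676(72) = 1527.0405 kcal/day.
TEE = BMR × activity factor = 1527.0405 × 1.55 = 2366.9128 kcal/day.

2367 Cal per day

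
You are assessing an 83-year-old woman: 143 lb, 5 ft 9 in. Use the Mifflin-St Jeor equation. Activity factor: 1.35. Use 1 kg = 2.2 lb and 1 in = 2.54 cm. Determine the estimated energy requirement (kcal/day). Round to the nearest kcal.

1579 kcal/day

Convert to metric: weight = 143 ÷ 2.2 = 65 kg; height = (5×12 + 9) × 2.54 = 69 × 2.54 = 175.26 cm.
Mifflin-St Jeor (female): BMR = 10(65) + 6.25(175.26) − 5(83) − 161 = 650 + 1095.375 − 415 − 161 = 1169.375 kcal/day.
TEE = BMR × activity factor = 1169.375 × 1.35 = 1578.6563 kcal/day.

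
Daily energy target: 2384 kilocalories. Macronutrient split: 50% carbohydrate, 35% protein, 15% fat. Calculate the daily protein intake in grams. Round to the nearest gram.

209 g/day

Protein energy = 35% × 2384 = 834.4 kcal.
At 4 kcal/g: 834.4 ÷ 4 = 208.6 g.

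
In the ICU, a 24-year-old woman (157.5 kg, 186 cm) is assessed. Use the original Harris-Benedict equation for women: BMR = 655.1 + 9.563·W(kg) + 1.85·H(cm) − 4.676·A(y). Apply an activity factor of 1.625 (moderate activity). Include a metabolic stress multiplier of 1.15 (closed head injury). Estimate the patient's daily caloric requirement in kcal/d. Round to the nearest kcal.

Harris-Benedict: BMR = 655.1 + 9.563(157.5) + 1.85(186) − 4.676(24) = 2393.1485 kcal/day.
TEE = BMR × activity factor = 2393.1485 × 1.625 = 3888.8663 kcal/day.
Apply stress factor: 3888.8663 × 1.15 = 4472.1963 kcal/day.

4472 kcal/d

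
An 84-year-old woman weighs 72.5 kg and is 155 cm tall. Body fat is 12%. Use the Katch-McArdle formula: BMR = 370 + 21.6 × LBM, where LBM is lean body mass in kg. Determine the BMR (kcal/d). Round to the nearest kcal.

LBM = 72.5 × (1 − 0.12) = 63.8 kg. Katch-McArdle: BMR = 370 + 21.6 × 63.8 = 1748.08 kcal/day.

1748 kcal/d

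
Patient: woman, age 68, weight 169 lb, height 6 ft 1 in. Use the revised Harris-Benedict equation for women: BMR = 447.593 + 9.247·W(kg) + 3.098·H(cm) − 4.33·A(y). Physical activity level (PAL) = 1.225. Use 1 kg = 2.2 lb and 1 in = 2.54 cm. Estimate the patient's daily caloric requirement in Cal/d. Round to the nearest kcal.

1761 Cal/d

Convert to metric: weight = 169 ÷ 2.2 = 76.8182 kg; height = (6×12 + 1) × 2.54 = 73 × 2.54 = 185.42 cm.
Harris-Benedict: BMR = 447.593 + 9.247(76.8182) + 3.098(185.42) − 4.33(68) = 1437.9219 kcal/day.
TEE = BMR × activity factor = 1437.9219 × 1.225 = 1761.4543 kcal/day.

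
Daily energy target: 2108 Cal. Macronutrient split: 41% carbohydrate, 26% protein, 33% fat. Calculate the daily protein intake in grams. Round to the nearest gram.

137 g/day

Protein energy = 26% × 2108 = 548.08 kcal.
At 4 kcal/g: 548.08 ÷ 4 = 137.02 g.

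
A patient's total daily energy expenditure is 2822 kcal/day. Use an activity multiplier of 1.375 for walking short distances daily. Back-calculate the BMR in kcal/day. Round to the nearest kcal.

BMR = TEE ÷ activity factor = 2822 ÷ 1.375 = 2052.3636 kcal/day.

2052 kcal/day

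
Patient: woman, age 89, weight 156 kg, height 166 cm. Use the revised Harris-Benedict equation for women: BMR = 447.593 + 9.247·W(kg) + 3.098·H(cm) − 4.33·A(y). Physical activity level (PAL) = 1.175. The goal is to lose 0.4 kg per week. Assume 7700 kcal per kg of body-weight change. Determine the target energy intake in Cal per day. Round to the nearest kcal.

Harris-Benedict: BMR = 447.593 + 9.247(156) + 3.098(166) − 4.33(89) = 2019.023 kcal/day.
TEE = 2019.023 × 1.175 = 2372.352 kcal/day.
Required daily deficit = 0.4 × 7700 ÷ 7 = 440 kcal/day.
Target intake = 2372.352 − 440 = 1932.352 kcal/day.

1932 Cal per day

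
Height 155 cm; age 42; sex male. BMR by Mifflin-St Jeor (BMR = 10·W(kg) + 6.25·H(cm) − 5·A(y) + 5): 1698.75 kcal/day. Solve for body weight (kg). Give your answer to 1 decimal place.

1698.75 = 10·W + 6.25(155) − 5(42) + 5
10·W = 1698.75 − 763.75 = 935, so W = 93.5 kg.

93.5 kg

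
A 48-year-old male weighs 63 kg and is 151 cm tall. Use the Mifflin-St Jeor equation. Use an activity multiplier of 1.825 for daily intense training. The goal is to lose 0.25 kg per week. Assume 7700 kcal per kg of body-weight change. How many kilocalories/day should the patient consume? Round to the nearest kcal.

2168 kilocalories/day

Mifflin-St Jeor (male): BMR = 10(63) + 6.25(151) − 5(48) + 5 = 630 + 943.75 − 240 + 5 = 1338.75 kcal/day.
TEE = 1338.75 × 1.825 = 2443.2188 kcal/day.
Required daily deficit = 0.25 × 7700 ÷ 7 = 275 kcal/day.
Target intake = 2443.2188 − 275 = 2168.2188 kcal/day.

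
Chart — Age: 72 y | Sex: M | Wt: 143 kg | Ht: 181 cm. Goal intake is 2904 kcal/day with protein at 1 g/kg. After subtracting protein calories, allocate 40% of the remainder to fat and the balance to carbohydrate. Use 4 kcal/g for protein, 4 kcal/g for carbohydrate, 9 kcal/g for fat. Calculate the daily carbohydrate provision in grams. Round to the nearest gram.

350 g/day

Protein = 1 × 143 = 143 g → 143 × 4 = 572 kcal.
Non-protein calories = 2904 − 572 = 2332 kcal.
Fat: 40% × 2332 = 932.8 kcal; carbohydrate: 1399.2 kcal.
Carbohydrate: 1399.2 kcal ÷ 4 kcal/g = 349.8 g.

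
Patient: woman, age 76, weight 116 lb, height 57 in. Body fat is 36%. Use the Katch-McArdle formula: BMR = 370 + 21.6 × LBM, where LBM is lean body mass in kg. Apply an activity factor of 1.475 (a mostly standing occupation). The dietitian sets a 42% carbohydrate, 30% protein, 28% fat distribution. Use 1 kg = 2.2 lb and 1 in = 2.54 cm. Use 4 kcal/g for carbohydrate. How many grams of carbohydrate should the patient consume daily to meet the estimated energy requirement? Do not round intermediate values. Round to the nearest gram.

Convert to metric: weight = 116 ÷ 2.2 = 52.7273 kg; height = 57 × 2.54 = 144.78 cm.
LBM = 52.7273 × (1 − 0.36) = 33.7455 kg. Katch-McArdle: BMR = 370 + 21.6 × 33.7455 = 1098.9018 kcal/day.
TEE = 1098.9018 × 1.475 = 1620.8802 kcal/day.
Carbohydrate energy = 42% × 1620.8802 = 680.7697 kcal.
Carbohydrate = 680.7697 ÷ 4 kcal/g = 170.1924 g.

170 g/day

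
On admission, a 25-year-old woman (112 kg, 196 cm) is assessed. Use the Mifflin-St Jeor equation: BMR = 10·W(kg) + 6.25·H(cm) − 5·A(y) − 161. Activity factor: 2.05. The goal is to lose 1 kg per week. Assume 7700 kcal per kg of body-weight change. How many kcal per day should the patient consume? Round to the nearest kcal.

Mifflin-St Jeor (female): BMR = 10(112) + 6.25(196) − 5(25) − 161 = 1120 + 1225 − 125 − 161 = 2059 kcal/day.
TEE = 2059 × 2.05 = 4220.95 kcal/day.
Required daily deficit = 1 × 7700 ÷ 7 = 1100 kcal/day.
Target intake = 4220.95 − 1100 = 3120.95 kcal/day.

3121 kcal per day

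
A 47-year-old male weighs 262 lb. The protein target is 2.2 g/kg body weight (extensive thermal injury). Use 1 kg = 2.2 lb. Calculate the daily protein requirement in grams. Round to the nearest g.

262 g/day

Weight in kg = 262 ÷ 2.2 = 119.0909 kg.
Protein = 2.2 g/kg × 119.0909 kg = 262 g/day.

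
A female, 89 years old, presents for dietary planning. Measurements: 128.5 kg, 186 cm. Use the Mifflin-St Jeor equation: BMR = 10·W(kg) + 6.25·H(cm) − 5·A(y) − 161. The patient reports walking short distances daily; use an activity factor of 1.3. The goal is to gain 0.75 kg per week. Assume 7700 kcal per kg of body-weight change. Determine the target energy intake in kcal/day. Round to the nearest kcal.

Mifflin-St Jeor (female): BMR = 10(128.5) + 6.25(186) − 5(89) − 161 = 1285 + 1162.5 − 445 − 161 = 1841.5 kcal/day.
TEE = 1841.5 × 1.3 = 2393.95 kcal/day.
Required daily surplus = 0.75 × 7700 ÷ 7 = 825 kcal/day.
Target intake = 2393.95 + 825 = 3218.95 kcal/day.

3219 kcal/day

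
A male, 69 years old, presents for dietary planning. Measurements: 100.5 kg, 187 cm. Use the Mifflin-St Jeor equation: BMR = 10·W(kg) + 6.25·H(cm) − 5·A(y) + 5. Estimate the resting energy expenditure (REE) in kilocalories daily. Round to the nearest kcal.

1834 kilocalories daily

Mifflin-St Jeor (male): BMR = 10(100.5) + 6.25(187) − 5(69) + 5 = 1005 + 1168.75 − 345 + 5 = 1833.75 kcal/day.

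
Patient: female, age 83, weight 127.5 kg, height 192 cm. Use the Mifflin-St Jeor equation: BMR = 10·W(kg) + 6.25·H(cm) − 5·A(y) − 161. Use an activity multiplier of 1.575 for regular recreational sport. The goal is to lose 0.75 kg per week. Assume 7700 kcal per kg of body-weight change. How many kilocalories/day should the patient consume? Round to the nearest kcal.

2166 kilocalories/day

Mifflin-St Jeor (female): BMR = 10(127.5) + 6.25(192) − 5(83) − 161 = 1275 + 1200 − 415 − 161 = 1899 kcal/day.
TEE = 1899 × 1.575 = 2990.925 kcal/day.
Required daily deficit = 0.75 × 7700 ÷ 7 = 825 kcal/day.
Target intake = 2990.925 − 825 = 2165.925 kcal/day.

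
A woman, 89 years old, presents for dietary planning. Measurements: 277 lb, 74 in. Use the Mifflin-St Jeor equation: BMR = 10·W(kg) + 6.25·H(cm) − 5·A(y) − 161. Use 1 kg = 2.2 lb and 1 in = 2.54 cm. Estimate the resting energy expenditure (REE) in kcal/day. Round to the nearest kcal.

1828 kcal/day

Convert to metric: weight = 277 ÷ 2.2 = 125.9091 kg; height = 74 × 2.54 = 187.96 cm.
Mifflin-St Jeor (female): BMR = 10(125.9091) + 6.25(187.96) − 5(89) − 161 = 1259.0909 + 1174.75 − 445 − 161 = 1827.8409 kcal/day.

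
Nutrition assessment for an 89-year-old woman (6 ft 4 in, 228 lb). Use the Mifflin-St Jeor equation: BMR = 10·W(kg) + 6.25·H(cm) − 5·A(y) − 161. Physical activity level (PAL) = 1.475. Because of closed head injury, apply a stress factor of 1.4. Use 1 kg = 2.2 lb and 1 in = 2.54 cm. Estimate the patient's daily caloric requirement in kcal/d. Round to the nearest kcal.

3380 kcal/d

Convert to metric: weight = 228 ÷ 2.2 = 103.6364 kg; height = (6×12 + 4) × 2.54 = 76 × 2.54 = 193.04 cm.
Mifflin-St Jeor (female): BMR = 10(103.6364) + 6.25(193.04) − 5(89) − 161 = 1036.3636 + 1206.5 − 445 − 161 = 1636.8636 kcal/day.
TEE = BMR × activity factor = 1636.8636 × 1.475 = 2414.3739 kcal/day.
Apply stress factor: 2414.3739 × 1.4 = 3380.1234 kcal/day.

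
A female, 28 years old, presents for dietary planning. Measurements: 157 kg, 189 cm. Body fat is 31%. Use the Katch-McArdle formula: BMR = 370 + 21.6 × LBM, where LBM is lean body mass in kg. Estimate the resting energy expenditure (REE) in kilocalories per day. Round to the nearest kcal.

LBM = 157 × (1 − 0.31) = 108.33 kg. Katch-McArdle: BMR = 370 + 21.6 × 108.33 = 2709.928 kcal/day.

2710 kilocalories per day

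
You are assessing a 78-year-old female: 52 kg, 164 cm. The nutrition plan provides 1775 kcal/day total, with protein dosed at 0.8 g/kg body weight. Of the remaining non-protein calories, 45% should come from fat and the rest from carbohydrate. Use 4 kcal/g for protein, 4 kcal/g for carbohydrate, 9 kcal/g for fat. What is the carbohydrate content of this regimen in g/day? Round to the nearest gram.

Protein = 0.8 × 52 = 41.6 g → 41.6 × 4 = 166.4 kcal.
Non-protein calories = 1775 − 166.4 = 1608.6 kcal.
Fat: 45% × 1608.6 = 723.87 kcal; carbohydrate: 884.73 kcal.
Carbohydrate: 884.73 kcal ÷ 4 kcal/g = 221.1825 g.

221 g/day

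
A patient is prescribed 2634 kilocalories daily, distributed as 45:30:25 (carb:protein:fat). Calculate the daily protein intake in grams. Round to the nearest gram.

198 g/day

Protein energy = 30% × 2634 = 790.2 kcal.
At 4 kcal/g: 790.2 ÷ 4 = 197.55 g.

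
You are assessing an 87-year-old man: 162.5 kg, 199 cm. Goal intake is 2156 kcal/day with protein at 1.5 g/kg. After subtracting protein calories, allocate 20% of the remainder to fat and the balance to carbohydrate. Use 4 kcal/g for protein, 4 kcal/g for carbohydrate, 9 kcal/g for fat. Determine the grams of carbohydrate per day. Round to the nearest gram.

236 g/day

Protein = 1.5 × 162.5 = 243.75 g → 243.75 × 4 = 975 kcal.
Non-protein calories = 2156 − 975 = 1181 kcal.
Fat: 20% × 1181 = 236.2 kcal; carbohydrate: 944.8 kcal.
Carbohydrate: 944.8 kcal ÷ 4 kcal/g = 236.2 g.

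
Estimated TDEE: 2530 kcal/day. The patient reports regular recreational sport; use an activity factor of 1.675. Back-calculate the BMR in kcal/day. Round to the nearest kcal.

BMR = TEE ÷ activity factor = 2530 ÷ 1.675 = 1510.4478 kcal/day.

1510 kcal/day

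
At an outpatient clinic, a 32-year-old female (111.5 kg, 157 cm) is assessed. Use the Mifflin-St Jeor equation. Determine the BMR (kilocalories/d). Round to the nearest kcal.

1775 kilocalories/d

Mifflin-St Jeor (female): BMR = 10(111.5) + 6.25(157) − 5(32) − 161 = 1115 + 981.25 − 160 − 161 = 1775.25 kcal/day.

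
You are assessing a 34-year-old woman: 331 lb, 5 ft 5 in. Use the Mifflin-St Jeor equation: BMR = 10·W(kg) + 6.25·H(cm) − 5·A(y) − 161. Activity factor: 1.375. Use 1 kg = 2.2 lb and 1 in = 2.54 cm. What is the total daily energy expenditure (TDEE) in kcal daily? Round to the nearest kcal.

3032 kcal daily

Convert to metric: weight = 331 ÷ 2.2 = 150.4545 kg; height = (5×12 + 5) × 2.54 = 65 × 2.54 = 165.1 cm.
Mifflin-St Jeor (female): BMR = 10(150.4545) + 6.25(165.1) − 5(34) − 161 = 1504.5455 + 1031.875 − 170 − 161 = 2205.4205 kcal/day.
TEE = BMR × activity factor = 2205.4205 × 1.375 = 3032.4531 kcal/day.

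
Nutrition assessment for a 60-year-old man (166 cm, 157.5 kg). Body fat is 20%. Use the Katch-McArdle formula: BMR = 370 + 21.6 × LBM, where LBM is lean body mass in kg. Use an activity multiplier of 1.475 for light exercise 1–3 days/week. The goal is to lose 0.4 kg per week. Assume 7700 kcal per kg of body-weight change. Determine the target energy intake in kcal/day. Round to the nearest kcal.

LBM = 157.5 × (1 − 0.2) = 126 kg. Katch-McArdle: BMR = 370 + 21.6 × 126 = 3091.6 kcal/day.
TEE = 3091.6 × 1.475 = 4560.11 kcal/day.
Required daily deficit = 0.4 × 7700 ÷ 7 = 440 kcal/day.
Target intake = 4560.11 − 440 = 4120.11 kcal/day.

4120 kcal/day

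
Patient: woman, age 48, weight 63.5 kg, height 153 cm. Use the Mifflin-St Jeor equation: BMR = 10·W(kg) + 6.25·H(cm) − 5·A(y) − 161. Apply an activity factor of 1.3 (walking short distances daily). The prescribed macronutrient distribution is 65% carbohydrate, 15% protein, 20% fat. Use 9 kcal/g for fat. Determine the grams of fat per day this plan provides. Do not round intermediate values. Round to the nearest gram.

Mifflin-St Jeor (female): BMR = 10(63.5) + 6.25(153) − 5(48) − 161 = 635 + 956.25 − 240 − 161 = 1190.25 kcal/day.
TEE = 1190.25 × 1.3 = 1547.325 kcal/day.
Fat energy = 20% × 1547.325 = 309.465 kcal.
Fat = 309.465 ÷ 9 kcal/g = 34.385 g.

34 g/day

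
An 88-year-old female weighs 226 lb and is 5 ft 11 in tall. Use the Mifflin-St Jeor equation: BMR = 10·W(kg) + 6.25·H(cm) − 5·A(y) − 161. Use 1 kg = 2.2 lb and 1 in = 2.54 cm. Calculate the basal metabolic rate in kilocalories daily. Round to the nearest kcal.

Convert to metric: weight = 226 ÷ 2.2 = 102.7273 kg; height = (5×12 + 11) × 2.54 = 71 × 2.54 = 180.34 cm.
Mifflin-St Jeor (female): BMR = 10(102.7273) + 6.25(180.34) − 5(88) − 161 = 1027.2727 + 1127.125 − 440 − 161 = 1553.3977 kcal/day.

1553 kilocalories daily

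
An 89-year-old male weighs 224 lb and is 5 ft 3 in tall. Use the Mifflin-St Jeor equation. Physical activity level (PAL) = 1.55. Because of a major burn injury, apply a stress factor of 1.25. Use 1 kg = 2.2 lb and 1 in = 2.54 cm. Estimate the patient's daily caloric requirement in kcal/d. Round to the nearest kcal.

Convert to metric: weight = 224 ÷ 2.2 = 101.8182 kg; height = (5×12 + 3) × 2.54 = 63 × 2.54 = 160.02 cm.
Mifflin-St Jeor (male): BMR = 10(101.8182) + 6.25(160.02) − 5(89) + 5 = 1018.1818 + 1000.125 − 445 + 5 = 1578.3068 kcal/day.
TEE = BMR × activity factor = 1578.3068 × 1.55 = 2446.3756 kcal/day.
Apply stress factor: 2446.3756 × 1.25 = 3057.9695 kcal/day.

3058 kcal/d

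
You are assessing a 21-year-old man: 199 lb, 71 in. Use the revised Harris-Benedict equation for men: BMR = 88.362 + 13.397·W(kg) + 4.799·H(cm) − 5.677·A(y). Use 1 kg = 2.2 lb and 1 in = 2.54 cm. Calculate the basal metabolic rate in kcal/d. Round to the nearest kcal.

2046 kcal/d

Convert to metric: weight = 199 ÷ 2.2 = 90.4545 kg; height = 71 × 2.54 = 180.34 cm.
Harris-Benedict: BMR = 88.362 + 13.397(90.4545) + 4.799(180.34) − 5.677(21) = 2046.4162 kcal/day.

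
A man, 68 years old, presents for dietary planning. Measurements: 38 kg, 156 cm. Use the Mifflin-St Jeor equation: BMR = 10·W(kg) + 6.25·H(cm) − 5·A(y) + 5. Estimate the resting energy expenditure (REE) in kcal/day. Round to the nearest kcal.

1020 kcal/day

Mifflin-St Jeor (male): BMR = 10(38) + 6.25(156) − 5(68) + 5 = 380 + 975 − 340 + 5 = 1020 kcal/day.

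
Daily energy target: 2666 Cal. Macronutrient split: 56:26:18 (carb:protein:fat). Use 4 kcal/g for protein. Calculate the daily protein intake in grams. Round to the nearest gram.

Protein energy = 26% × 2666 = 693.16 kcal.
At 4 kcal/g: 693.16 ÷ 4 = 173.29 g.

173 g/day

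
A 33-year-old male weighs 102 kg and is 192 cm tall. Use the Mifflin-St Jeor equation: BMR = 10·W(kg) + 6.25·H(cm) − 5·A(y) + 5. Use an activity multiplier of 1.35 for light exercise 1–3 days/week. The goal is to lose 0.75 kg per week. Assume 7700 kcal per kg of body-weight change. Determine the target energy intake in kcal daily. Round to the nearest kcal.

1956 kcal daily

Mifflin-St Jeor (male): BMR = 10(102) + 6.25(192) − 5(33) + 5 = 1020 + 1200 − 165 + 5 = 2060 kcal/day.
TEE = 2060 × 1.35 = 2781 kcal/day.
Required daily deficit = 0.75 × 7700 ÷ 7 = 825 kcal/day.
Target intake = 2781 − 825 = 1956 kcal/day.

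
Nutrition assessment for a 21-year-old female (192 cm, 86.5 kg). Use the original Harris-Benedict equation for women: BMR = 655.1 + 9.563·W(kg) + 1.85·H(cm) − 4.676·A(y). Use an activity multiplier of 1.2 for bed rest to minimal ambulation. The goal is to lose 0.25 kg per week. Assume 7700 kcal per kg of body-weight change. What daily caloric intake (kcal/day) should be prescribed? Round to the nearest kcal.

Harris-Benedict: BMR = 655.1 + 9.563(86.5) + 1.85(192) − 4.676(21) = 1739.3035 kcal/day.
TEE = 1739.3035 × 1.2 = 2087.1642 kcal/day.
Required daily deficit = 0.25 × 7700 ÷ 7 = 275 kcal/day.
Target intake = 2087.1642 − 275 = 1812.1642 kcal/day.

1812 kcal/day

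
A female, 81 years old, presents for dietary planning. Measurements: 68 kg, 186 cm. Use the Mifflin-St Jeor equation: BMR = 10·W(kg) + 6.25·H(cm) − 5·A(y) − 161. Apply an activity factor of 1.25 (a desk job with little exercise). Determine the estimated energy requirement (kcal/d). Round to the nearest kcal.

1596 kcal/d

Mifflin-St Jeor (female): BMR = 10(68) + 6.25(186) − 5(81) − 161 = 680 + 1162.5 − 405 − 161 = 1276.5 kcal/day.
TEE = BMR × activity factor = 1276.5 × 1.25 = 1595.625 kcal/day.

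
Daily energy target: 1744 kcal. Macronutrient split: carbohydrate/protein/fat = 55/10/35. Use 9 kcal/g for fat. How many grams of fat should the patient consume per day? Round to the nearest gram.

68 g/day

Fat energy = 35% × 1744 = 610.4 kcal.
At 9 kcal/g: 610.4 ÷ 9 = 67.8222 g.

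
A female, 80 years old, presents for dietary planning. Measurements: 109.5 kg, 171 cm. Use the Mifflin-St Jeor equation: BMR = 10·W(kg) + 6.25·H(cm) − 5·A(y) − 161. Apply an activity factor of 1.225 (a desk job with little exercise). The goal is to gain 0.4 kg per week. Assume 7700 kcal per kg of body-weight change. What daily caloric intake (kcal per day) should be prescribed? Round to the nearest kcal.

2403 kcal per day

Mifflin-St Jeor (female): BMR = 10(109.5) + 6.25(171) − 5(80) − 161 = 1095 + 1068.75 − 400 − 161 = 1602.75 kcal/day.
TEE = 1602.75 × 1.225 = 1963.3688 kcal/day.
Required daily surplus = 0.4 × 7700 ÷ 7 = 440 kcal/day.
Target intake = 1963.3688 + 440 = 2403.3688 kcal/day.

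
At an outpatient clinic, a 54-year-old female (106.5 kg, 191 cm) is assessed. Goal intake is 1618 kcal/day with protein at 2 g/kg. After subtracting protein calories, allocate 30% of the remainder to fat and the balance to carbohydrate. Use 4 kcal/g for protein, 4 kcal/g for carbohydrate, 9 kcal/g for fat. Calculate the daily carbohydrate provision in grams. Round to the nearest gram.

Protein = 2 × 106.5 = 213 g → 213 × 4 = 852 kcal.
Non-protein calories = 1618 − 852 = 766 kcal.
Fat: 30% × 766 = 229.8 kcal; carbohydrate: 536.2 kcal.
Carbohydrate: 536.2 kcal ÷ 4 kcal/g = 134.05 g.

134 g/day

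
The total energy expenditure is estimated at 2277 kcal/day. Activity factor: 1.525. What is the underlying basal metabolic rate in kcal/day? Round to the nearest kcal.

1493 kcal/day

BMR = TEE ÷ activity factor = 2277 ÷ 1.525 = 1493.1148 kcal/day.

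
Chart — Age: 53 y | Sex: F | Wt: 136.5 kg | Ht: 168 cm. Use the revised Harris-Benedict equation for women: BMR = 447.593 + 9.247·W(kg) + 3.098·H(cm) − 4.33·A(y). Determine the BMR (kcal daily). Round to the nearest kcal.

Harris-Benedict: BMR = 447.593 + 9.247(136.5) + 3.098(168) − 4.33(53) = 2000.7825 kcal/day.

2001 kcal daily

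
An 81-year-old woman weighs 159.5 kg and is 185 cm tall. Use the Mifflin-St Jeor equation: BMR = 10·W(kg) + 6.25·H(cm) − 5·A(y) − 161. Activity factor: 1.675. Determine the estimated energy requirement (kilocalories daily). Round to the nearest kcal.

Mifflin-St Jeor (female): BMR = 10(159.5) + 6.25(185) − 5(81) − 161 = 1595 + 1156.25 − 405 − 161 = 2185.25 kcal/day.
TEE = BMR × activity factor = 2185.25 × 1.675 = 3660.2938 kcal/day.

3660 kilocalories daily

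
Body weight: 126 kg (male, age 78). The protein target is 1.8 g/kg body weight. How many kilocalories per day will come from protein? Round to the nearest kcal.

907 kcal/day

Protein = 1.8 g/kg × 126 kg = 226.8 g/day.
Protein energy = 226.8 g × 4 kcal/g = 907.2 kcal/day.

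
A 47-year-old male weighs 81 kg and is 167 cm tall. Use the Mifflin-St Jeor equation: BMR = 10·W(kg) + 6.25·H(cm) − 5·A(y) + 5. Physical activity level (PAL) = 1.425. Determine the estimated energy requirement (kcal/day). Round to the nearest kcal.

Mifflin-St Jeor (male): BMR = 10(81) + 6.25(167) − 5(47) + 5 = 810 + 1043.75 − 235 + 5 = 1623.75 kcal/day.
TEE = BMR × activity factor = 1623.75 × 1.425 = 2313.8438 kcal/day.

2314 kcal/day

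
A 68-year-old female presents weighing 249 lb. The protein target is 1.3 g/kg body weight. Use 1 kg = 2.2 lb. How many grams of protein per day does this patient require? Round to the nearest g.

147 g/day

Weight in kg = 249 ÷ 2.2 = 113.1818 kg.
Protein = 1.3 g/kg × 113.1818 kg = 147.1364 g/day.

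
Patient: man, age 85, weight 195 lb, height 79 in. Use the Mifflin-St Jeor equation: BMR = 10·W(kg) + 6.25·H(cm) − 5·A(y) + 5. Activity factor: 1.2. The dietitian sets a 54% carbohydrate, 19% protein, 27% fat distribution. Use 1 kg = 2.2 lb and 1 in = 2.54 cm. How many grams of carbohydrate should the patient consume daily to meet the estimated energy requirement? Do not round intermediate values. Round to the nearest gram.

279 g/day

Convert to metric: weight = 195 ÷ 2.2 = 88.6364 kg; height = 79 × 2.54 = 200.66 cm.
Mifflin-St Jeor (male): BMR = 10(88.6364) + 6.25(200.66) − 5(85) + 5 = 886.3636 + 1254.125 − 425 + 5 = 1720.4886 kcal/day.
TEE = 1720.4886 × 1.2 = 2064.5864 kcal/day.
Carbohydrate energy = 54% × 2064.5864 = 1114.8766 kcal.
Carbohydrate = 1114.8766 ÷ 4 kcal/g = 278.7192 g.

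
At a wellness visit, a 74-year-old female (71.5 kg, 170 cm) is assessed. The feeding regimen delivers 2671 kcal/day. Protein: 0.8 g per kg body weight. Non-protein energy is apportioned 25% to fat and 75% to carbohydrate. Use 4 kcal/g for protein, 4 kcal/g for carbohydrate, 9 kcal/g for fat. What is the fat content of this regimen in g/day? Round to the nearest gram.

Protein = 0.8 × 71.5 = 57.2 g → 57.2 × 4 = 228.8 kcal.
Non-protein calories = 2671 − 228.8 = 2442.2 kcal.
Fat: 25% × 2442.2 = 610.55 kcal; carbohydrate: 1831.65 kcal.
Fat: 610.55 kcal ÷ 9 kcal/g = 67.8389 g.

68 g/day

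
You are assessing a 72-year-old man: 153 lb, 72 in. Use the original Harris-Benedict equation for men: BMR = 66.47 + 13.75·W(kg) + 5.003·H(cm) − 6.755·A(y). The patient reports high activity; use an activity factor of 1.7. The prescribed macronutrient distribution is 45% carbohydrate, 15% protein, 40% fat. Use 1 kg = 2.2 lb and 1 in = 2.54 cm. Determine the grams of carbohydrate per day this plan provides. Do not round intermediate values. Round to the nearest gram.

278 g/day

Convert to metric: weight = 153 ÷ 2.2 = 69.5455 kg; height = 72 × 2.54 = 182.88 cm.
Harris-Benedict: BMR = 66.47 + 13.75(69.5455) + 5.003(182.88) − 6.755(72) = 1451.3086 kcal/day.
TEE = 1451.3086 × 1.7 = 2467.2247 kcal/day.
Carbohydrate energy = 45% × 2467.2247 = 1110.2511 kcal.
Carbohydrate = 1110.2511 ÷ 4 kcal/g = 277.5628 g.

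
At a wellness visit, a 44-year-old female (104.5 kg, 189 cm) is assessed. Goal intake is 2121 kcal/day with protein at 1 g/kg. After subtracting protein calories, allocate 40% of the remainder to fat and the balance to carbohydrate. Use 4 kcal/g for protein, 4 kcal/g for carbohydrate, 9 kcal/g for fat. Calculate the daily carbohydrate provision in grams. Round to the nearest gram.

Protein = 1 × 104.5 = 104.5 g → 104.5 × 4 = 418 kcal.
Non-protein calories = 2121 − 418 = 1703 kcal.
Fat: 40% × 1703 = 681.2 kcal; carbohydrate: 1021.8 kcal.
Carbohydrate: 1021.8 kcal ÷ 4 kcal/g = 255.45 g.

255 g/day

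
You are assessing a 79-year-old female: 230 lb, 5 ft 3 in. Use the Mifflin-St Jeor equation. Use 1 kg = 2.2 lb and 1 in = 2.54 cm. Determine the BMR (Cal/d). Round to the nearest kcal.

Convert to metric: weight = 230 ÷ 2.2 = 104.5455 kg; height = (5×12 + 3) × 2.54 = 63 × 2.54 = 160.02 cm.
Mifflin-St Jeor (female): BMR = 10(104.5455) + 6.25(160.02) − 5(79) − 161 = 1045.4545 + 1000.125 − 395 − 161 = 1489.5795 kcal/day.

1490 Cal/d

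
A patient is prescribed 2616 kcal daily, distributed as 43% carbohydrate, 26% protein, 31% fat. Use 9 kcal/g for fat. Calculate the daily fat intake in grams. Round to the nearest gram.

90 g/day

Fat energy = 31% × 2616 = 810.96 kcal.
At 9 kcal/g: 810.96 ÷ 9 = 90.1067 g.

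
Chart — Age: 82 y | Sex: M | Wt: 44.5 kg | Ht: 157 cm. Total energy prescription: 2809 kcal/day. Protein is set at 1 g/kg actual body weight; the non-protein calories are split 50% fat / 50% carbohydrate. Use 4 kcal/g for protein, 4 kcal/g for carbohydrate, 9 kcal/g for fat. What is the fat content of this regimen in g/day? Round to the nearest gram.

146 g/day

Protein = 1 × 44.5 = 44.5 g → 44.5 × 4 = 178 kcal.
Non-protein calories = 2809 − 178 = 2631 kcal.
Fat: 50% × 2631 = 1315.5 kcal; carbohydrate: 1315.5 kcal.
Fat: 1315.5 kcal ÷ 9 kcal/g = 146.1667 g.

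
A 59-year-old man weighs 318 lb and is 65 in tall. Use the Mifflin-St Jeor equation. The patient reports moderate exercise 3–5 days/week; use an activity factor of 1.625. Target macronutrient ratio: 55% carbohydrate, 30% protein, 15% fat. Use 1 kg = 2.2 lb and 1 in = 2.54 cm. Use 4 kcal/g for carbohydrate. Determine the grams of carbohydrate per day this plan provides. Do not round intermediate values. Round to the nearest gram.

489 g/day

Convert to metric: weight = 318 ÷ 2.2 = 144.5455 kg; height = 65 × 2.54 = 165.1 cm.
Mifflin-St Jeor (male): BMR = 10(144.5455) + 6.25(165.1) − 5(59) + 5 = 1445.4545 + 1031.875 − 295 + 5 = 2187.3295 kcal/day.
TEE = 2187.3295 × 1.625 = 3554.4105 kcal/day.
Carbohydrate energy = 55% × 3554.4105 = 1954.9258 kcal.
Carbohydrate = 1954.9258 ÷ 4 kcal/g = 488.7314 g.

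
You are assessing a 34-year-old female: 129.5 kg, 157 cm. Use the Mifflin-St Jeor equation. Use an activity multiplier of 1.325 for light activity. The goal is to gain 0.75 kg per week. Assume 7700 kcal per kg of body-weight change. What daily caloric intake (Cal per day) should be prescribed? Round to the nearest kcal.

Mifflin-St Jeor (female): BMR = 10(129.5) + 6.25(157) − 5(34) − 161 = 1295 + 981.25 − 170 − 161 = 1945.25 kcal/day.
TEE = 1945.25 × 1.325 = 2577.4563 kcal/day.
Required daily surplus = 0.75 × 7700 ÷ 7 = 825 kcal/day.
Target intake = 2577.4563 + 825 = 3402.4563 kcal/day.

3402 Cal per day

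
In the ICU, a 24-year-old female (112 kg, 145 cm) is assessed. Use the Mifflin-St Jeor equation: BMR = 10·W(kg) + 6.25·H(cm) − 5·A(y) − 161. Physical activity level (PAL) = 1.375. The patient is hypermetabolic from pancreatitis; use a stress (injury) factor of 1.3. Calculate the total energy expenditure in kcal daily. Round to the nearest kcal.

Mifflin-St Jeor (female): BMR = 10(112) + 6.25(145) − 5(24) − 161 = 1120 + 906.25 − 120 − 161 = 1745.25 kcal/day.
TEE = BMR × activity factor = 1745.25 × 1.375 = 2399.7188 kcal/day.
Apply stress factor: 2399.7188 × 1.3 = 3119.6344 kcal/day.

3120 kcal daily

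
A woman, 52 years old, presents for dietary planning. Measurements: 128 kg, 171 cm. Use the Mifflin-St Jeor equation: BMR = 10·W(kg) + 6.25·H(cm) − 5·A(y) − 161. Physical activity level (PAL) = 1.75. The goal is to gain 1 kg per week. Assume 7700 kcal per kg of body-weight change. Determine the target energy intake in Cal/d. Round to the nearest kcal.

Mifflin-St Jeor (female): BMR = 10(128) + 6.25(171) − 5(52) − 161 = 1280 + 1068.75 − 260 − 161 = 1927.75 kcal/day.
TEE = 1927.75 × 1.75 = 3373.5625 kcal/day.
Required daily surplus = 1 × 7700 ÷ 7 = 1100 kcal/day.
Target intake = 3373.5625 + 1100 = 4473.5625 kcal/day.

4474 Cal/d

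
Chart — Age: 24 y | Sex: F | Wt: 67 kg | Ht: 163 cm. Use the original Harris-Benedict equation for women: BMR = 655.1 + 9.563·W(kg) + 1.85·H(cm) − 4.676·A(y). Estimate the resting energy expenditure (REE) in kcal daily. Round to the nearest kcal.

1485 kcal daily

Harris-Benedict: BMR = 655.1 + 9.563(67) + 1.85(163) − 4.676(24) = 1485.147 kcal/day.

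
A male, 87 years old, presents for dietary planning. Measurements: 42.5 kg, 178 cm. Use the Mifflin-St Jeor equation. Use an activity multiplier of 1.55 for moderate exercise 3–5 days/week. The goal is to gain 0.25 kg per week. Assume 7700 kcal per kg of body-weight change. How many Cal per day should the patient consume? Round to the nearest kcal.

1992 Cal per day

Mifflin-St Jeor (male): BMR = 10(42.5) + 6.25(178) − 5(87) + 5 = 425 + 1112.5 − 435 + 5 = 1107.5 kcal/day.
TEE = 1107.5 × 1.55 = 1716.625 kcal/day.
Required daily surplus = 0.25 × 7700 ÷ 7 = 275 kcal/day.
Target intake = 1716.625 + 275 = 1991.625 kcal/day.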